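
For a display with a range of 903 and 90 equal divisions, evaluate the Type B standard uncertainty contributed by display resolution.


resolution = range / divisions
resolution = 903 / 90 = 10.033333
u_res = resolution / (2*sqrt(3))
u_res = 10.033333 / 3.4641016
u_res = 2.8964

2.8964


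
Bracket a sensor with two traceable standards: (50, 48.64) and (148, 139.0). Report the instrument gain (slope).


slope = (y2 - y1) / (x2 - x1)
= (139.0 - 48.64) / (148 - 50)
= 90.3600 / 98
= 0.9220

0.9220


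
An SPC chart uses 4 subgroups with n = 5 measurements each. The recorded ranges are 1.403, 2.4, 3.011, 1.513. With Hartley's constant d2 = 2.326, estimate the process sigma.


R_bar = (1.403 + 2.4 + 3.011 + 1.513) / 4
R_bar = 8.327 / 4 = 2.08175
sigma_hat = R_bar / d2 = 2.08175 / 2.326 = 0.8950

0.8950


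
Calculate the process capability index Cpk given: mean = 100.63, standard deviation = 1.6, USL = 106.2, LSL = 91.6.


Cpu = (USL - mean) / (3*sigma) = (106.2 - 100.63) / (3*1.6) = 1.1604
Cpl = (mean - LSL) / (3*sigma) = (100.63 - 91.6) / (3*1.6) = 1.8812
Cpk = min(Cpu, Cpl) = 1.1604

1.1604


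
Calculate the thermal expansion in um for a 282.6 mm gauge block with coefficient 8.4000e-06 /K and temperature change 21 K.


dL = L * alpha * dT
= 282.6 * 8.4000e-06 * 21
= 0.0498506 mm
dL_um = 0.0498506 * 1000 = 49.8506 um

49.8506


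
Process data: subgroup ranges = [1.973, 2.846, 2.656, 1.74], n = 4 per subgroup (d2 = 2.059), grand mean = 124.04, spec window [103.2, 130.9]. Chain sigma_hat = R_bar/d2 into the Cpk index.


R_bar = (1.973 + 2.846 + 2.656 + 1.74) / 4 = 2.30375
sigma = R_bar / d2 = 2.30375 / 2.059 = 1.1188684
Cp = (USL - LSL)/(6*sigma) = (130.9 - 103.2)/(6*1.1188684) = 4.1262
Cpu = (130.9 - 124.04)/(3*1.1188684) = 2.0437
Cpl = (124.04 - 103.2)/(3*1.1188684) = 6.2087
Cpk = min(Cpu, Cpl) = 2.0437

2.0437


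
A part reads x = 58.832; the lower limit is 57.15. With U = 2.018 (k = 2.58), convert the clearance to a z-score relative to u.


u = U / k = 2.018 / 2.58 = 0.78217054
margin = |LSL - x| = |57.15 - 58.832| = 1.682
z = margin / u = 1.682 / 0.78217054
z = 2.1504

2.1504


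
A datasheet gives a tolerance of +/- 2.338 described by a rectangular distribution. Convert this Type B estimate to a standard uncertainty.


u_B = half_width / sqrt(3)
u_B = 2.338 / 1.7320508
u_B = 1.3498

1.3498


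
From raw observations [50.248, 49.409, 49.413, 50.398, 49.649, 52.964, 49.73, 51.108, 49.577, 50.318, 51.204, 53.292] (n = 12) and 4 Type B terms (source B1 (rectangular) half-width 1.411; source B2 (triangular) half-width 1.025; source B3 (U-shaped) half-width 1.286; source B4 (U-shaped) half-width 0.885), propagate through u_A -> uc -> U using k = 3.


mean = (50.248 + 49.409 + 49.413 + 50.398 + 49.649 + 52.964 + 49.73 + 51.108 + 49.577 + 50.318 + 51.204 + 53.292) / 12 = 50.60916667
s = sqrt(sum((x - mean)^2)/(n-1)) = 1.3224201
u_A = s / sqrt(n) = 1.3224201 / sqrt(12) = 0.3817498
u_B1 = 1.411 / sqrt(3) = 0.81464123
u_B2 = 1.025 / sqrt(6) = 0.4184545
u_B3 = 1.286 / sqrt(2) = 0.90933932
u_B4 = 0.885 / sqrt(2) = 0.6257895
uc = sqrt(0.3817498^2 + 0.81464123^2 + 0.4184545^2 + 0.90933932^2 + 0.6257895^2) = 1.4842466
U = k * uc = 3 * 1.4842466
U = 4.4527

4.4527


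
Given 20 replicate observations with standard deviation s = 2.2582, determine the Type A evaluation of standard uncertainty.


u_A = s / sqrt(n)
u_A = 2.2582 / sqrt(20)
u_A = 2.2582 / 4.472136
u_A = 0.5049

0.5049


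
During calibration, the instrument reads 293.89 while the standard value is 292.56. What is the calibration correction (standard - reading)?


Correction = standard - reading
= 292.56 - 293.89
= -1.3300

-1.3300


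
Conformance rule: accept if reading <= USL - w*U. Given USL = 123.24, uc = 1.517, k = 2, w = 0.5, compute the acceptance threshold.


U = k * uc = 2 * 1.517 = 3.034
guard band g = w * U = 0.5 * 3.034 = 1.517
AL = USL - g = 123.24 - 1.517
AL = 121.7230

121.7230


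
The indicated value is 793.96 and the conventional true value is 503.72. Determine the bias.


Systematic error = measured - true
= 793.96 - 503.72
= 290.2400

290.2400


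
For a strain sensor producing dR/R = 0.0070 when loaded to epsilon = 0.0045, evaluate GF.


GF = (dR/R) / epsilon
= 0.0070 / 0.0045
= 1.5556

1.5556


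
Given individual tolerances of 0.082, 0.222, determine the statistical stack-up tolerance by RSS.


RSS = sqrt(0.082^2 + 0.222^2)
= sqrt(0.056008)
= 0.2367

0.2367


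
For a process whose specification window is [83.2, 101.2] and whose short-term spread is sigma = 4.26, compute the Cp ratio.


Cp = (USL - LSL) / (6 * sigma)
= (101.2 - 83.2) / (6 * 4.26)
= 18.0000 / 25.5600
= 0.7042

0.7042


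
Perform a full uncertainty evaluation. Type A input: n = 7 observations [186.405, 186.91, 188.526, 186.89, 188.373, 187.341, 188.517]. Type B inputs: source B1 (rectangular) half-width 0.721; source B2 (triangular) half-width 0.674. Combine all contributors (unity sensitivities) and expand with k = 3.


mean = (186.405 + 186.91 + 188.526 + 186.89 + 188.373 + 187.341 + 188.517) / 7 = 187.566
s = sqrt(sum((x - mean)^2)/(n-1)) = 0.89098335
u_A = s / sqrt(n) = 0.89098335 / sqrt(7) = 0.33676005
u_B1 = 0.721 / sqrt(3) = 0.41626954
u_B2 = 0.674 / sqrt(6) = 0.27515935
uc = sqrt(0.33676005^2 + 0.41626954^2 + 0.27515935^2) = 0.60199695
U = k * uc = 3 * 0.60199695
U = 1.8060

1.8060


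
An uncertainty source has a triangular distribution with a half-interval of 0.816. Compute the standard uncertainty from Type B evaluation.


u_B = half_width / sqrt(6)
u_B = 0.816 / 2.4494897
u_B = 0.3331

0.3331


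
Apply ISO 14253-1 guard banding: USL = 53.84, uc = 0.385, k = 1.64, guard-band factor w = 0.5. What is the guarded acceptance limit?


U = k * uc = 1.64 * 0.385 = 0.6314
guard band g = w * U = 0.5 * 0.6314 = 0.3157
AL = USL - g = 53.84 - 0.3157
AL = 53.5243

53.5243


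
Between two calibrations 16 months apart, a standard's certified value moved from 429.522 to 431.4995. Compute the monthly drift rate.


rate = (v2 - v1) / months
= (431.4995 - 429.522) / 16
= 1.9775 / 16
= 0.1236

0.1236


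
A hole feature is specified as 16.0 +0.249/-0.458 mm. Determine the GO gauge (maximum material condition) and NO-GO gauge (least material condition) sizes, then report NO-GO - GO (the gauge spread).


GO = nominal - lower_tol (smallest hole = maximum material condition)
GO = 16.0 - 0.458 = 15.542
NO-GO = nominal + upper_tol (largest hole = least material condition)
NO-GO = 16.0 + 0.249 = 16.249
spread = NO-GO - GO = 16.249 - 15.542 = 0.7070

0.7070


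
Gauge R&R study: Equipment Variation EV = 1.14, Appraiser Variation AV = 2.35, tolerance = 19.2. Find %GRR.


GRR = sqrt(EV^2 + AV^2) = sqrt(1.14^2 + 2.35^2) = 2.611915
%GRR = GRR / tol * 100 = 2.611915 / 19.2 * 100
%GRR = 13.6037

13.6037


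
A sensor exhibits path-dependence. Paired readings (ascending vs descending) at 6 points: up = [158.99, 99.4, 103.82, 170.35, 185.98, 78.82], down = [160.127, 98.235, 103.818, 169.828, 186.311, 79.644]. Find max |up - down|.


|158.99 - 160.127| = 1.1370
|99.4 - 98.235| = 1.1650
|103.82 - 103.818| = 0.0020
|170.35 - 169.828| = 0.5220
|185.98 - 186.311| = 0.3310
|78.82 - 79.644| = 0.8240
hysteresis = max(diffs) = 1.1650

1.1650


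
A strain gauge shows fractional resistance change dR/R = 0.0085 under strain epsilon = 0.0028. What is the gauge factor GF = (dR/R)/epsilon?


GF = (dR/R) / epsilon
= 0.0085 / 0.0028
= 3.0357

3.0357


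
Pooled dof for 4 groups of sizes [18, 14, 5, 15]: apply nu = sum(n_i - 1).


nu = sum_i (n_i - 1)
nu = ((18 - 1) + (14 - 1) + (5 - 1) + (15 - 1))
nu = 17 + 13 + 4 + 14
nu = 48

48


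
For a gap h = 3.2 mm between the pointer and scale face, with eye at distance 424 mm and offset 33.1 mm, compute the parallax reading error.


error = h * offset / d
= 3.2 * 33.1 / 424
= 0.2498

0.2498


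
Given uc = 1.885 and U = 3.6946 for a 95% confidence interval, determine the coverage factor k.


k = U / uc
k = 3.6946 / 1.885
k = 1.96

1.96


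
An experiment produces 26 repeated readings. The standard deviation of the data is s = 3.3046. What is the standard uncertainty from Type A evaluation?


u_A = s / sqrt(n)
u_A = 3.3046 / sqrt(26)
u_A = 3.3046 / 5.0990195
u_A = 0.6481

0.6481


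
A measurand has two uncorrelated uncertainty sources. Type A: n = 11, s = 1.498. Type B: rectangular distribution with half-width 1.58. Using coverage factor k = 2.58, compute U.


u_A = s / sqrt(n) = 1.498 / sqrt(11) = 0.45166399
u_B = half_width / sqrt(3) = 1.58 / sqrt(3) = 0.91221343
uc = sqrt(u_A^2 + u_B^2) = sqrt(0.45166399^2 + 0.91221343^2) = 1.0179065
U = k * uc = 2.58 * 1.0179065
U = 2.6262

2.6262


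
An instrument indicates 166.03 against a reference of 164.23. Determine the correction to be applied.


Correction = standard - reading
= 164.23 - 166.03
= -1.8000

-1.8000


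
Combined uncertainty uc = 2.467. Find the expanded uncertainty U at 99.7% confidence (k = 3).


U = k * uc
U = 3 * 2.467
U = 7.4010

7.4010


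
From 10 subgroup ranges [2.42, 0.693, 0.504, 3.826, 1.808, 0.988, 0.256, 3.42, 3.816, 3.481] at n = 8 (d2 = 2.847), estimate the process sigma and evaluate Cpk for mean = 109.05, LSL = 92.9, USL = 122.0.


R_bar = (2.42 + 0.693 + 0.504 + 3.826 + 1.808 + 0.988 + 0.256 + 3.42 + 3.816 + 3.481) / 10 = 2.1212
sigma = R_bar / d2 = 2.1212 / 2.847 = 0.74506498
Cp = (USL - LSL)/(6*sigma) = (122.0 - 92.9)/(6*0.74506498) = 6.5095
Cpu = (122.0 - 109.05)/(3*0.74506498) = 5.7937
Cpl = (109.05 - 92.9)/(3*0.74506498) = 7.2253
Cpk = min(Cpu, Cpl) = 5.7937

5.7937


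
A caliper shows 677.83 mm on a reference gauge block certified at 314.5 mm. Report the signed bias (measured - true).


Systematic error = measured - true
= 677.83 - 314.5
= 363.3300

363.3300


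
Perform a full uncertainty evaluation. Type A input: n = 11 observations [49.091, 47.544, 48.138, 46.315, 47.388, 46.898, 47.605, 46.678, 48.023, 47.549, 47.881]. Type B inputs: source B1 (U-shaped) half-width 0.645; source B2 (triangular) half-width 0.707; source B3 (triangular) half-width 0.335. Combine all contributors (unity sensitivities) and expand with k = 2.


mean = (49.091 + 47.544 + 48.138 + 46.315 + 47.388 + 46.898 + 47.605 + 46.678 + 48.023 + 47.549 + 47.881) / 11 = 47.55545455
s = sqrt(sum((x - mean)^2)/(n-1)) = 0.76114432
u_A = s / sqrt(n) = 0.76114432 / sqrt(11) = 0.22949365
u_B1 = 0.645 / sqrt(2) = 0.45608387
u_B2 = 0.707 / sqrt(6) = 0.28863154
u_B3 = 0.335 / sqrt(6) = 0.13676318
uc = sqrt(0.22949365^2 + 0.45608387^2 + 0.28863154^2 + 0.13676318^2) = 0.60223929
U = k * uc = 2 * 0.60223929
U = 1.2045

1.2045


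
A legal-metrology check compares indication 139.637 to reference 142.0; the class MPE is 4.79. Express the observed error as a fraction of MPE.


e = indication - reference = 139.637 - 142.0 = -2.3630
|e| = 2.3630
ratio = |e| / MPE = 2.3630 / 4.79
ratio = 0.4933

0.4933


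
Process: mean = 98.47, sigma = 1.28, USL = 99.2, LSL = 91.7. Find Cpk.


Cpu = (USL - mean) / (3*sigma) = (99.2 - 98.47) / (3*1.28) = 0.1901
Cpl = (mean - LSL) / (3*sigma) = (98.47 - 91.7) / (3*1.28) = 1.7630
Cpk = min(Cpu, Cpl) = 0.1901

0.1901


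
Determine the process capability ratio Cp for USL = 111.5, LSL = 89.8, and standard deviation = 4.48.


Cp = (USL - LSL) / (6 * sigma)
= (111.5 - 89.8) / (6 * 4.48)
= 21.7000 / 26.8800
= 0.8073

0.8073


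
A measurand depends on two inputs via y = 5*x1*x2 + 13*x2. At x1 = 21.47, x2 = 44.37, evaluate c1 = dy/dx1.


y = 5*x1*x2 + 13*x2
dy/dx1 = 5*x2
Evaluate at x2 = 44.37: c1 = 5 * 44.37
c1 = 221.8500

221.8500


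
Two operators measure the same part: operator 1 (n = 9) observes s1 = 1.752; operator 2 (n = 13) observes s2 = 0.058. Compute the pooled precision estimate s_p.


s_p = sqrt(((n1-1)*s1^2 + (n2-1)*s2^2) / (n1+n2-2))
numerator = (9-1)*1.752^2 + (13-1)*0.058^2 = 24.556032 + 0.040368 = 24.5964
denominator = 9 + 13 - 2 = 20
s_p^2 = 24.5964 / 20 = 1.22982
s_p = sqrt(1.22982) = 1.1090

1.1090


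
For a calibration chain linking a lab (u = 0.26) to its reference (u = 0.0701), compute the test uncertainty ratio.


TUR = u_lab / u_ref
= 0.26 / 0.0701
= 3.7090

3.7090


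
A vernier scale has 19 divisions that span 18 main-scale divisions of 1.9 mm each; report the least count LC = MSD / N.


LC = MSD / n_div
= 1.9 / 19
= 0.1000

0.1000


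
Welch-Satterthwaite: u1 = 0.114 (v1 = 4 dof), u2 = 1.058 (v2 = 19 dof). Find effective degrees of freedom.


uc = sqrt(u1^2 + u2^2) = sqrt(0.114^2 + 1.058^2) = 1.0641241
v_eff = uc^4 / (u1^4/v1 + u2^4/v2)
= 1.0641241^4 / (0.114^4/4 + 1.058^4/19)
= 1.2822394 / 0.065988317
v_eff = 19.4313

19.4313


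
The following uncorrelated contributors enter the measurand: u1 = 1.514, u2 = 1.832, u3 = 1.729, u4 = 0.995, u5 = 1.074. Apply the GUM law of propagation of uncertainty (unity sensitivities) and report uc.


uc = sqrt(1.514^2 + 1.832^2 + 1.729^2 + 0.995^2 + 1.074^2)
uc = sqrt(10.781362)
uc = 3.2835

3.2835


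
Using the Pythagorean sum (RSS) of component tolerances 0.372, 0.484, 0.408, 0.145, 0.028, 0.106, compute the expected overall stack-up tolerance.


RSS = sqrt(0.372^2 + 0.484^2 + 0.408^2 + 0.145^2 + 0.028^2 + 0.106^2)
= sqrt(0.572149)
= 0.7564

0.7564


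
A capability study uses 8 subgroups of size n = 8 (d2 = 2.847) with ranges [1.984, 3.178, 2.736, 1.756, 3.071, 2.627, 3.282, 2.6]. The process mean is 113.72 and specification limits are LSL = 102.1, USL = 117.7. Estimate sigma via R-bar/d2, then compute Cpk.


R_bar = (1.984 + 3.178 + 2.736 + 1.756 + 3.071 + 2.627 + 3.282 + 2.6) / 8 = 2.65425
sigma = R_bar / d2 = 2.65425 / 2.847 = 0.93229715
Cp = (USL - LSL)/(6*sigma) = (117.7 - 102.1)/(6*0.93229715) = 2.7888
Cpu = (117.7 - 113.72)/(3*0.93229715) = 1.4230
Cpl = (113.72 - 102.1)/(3*0.93229715) = 4.1546
Cpk = min(Cpu, Cpl) = 1.4230

1.4230


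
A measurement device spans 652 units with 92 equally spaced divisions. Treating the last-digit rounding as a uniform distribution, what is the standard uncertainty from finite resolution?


resolution = range / divisions
resolution = 652 / 92 = 7.0869565
u_res = resolution / (2*sqrt(3))
u_res = 7.0869565 / 3.4641016
u_res = 2.0458

2.0458


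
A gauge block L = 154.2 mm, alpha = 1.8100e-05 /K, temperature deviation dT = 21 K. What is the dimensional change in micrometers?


dL = L * alpha * dT
= 154.2 * 1.8100e-05 * 21
= 0.0586114 mm
dL_um = 0.0586114 * 1000 = 58.6114 um

58.6114


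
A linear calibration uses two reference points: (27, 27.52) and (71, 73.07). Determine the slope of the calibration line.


slope = (y2 - y1) / (x2 - x1)
= (73.07 - 27.52) / (71 - 27)
= 45.5500 / 44
= 1.0352

1.0352


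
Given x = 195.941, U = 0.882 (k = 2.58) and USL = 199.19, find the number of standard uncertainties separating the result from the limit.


u = U / k = 0.882 / 2.58 = 0.34186047
margin = |USL - x| = |199.19 - 195.941| = 3.249
z = margin / u = 3.249 / 0.34186047
z = 9.5039

9.5039


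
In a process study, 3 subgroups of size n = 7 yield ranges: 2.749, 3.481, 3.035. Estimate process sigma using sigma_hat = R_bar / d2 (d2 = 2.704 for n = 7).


R_bar = (2.749 + 3.481 + 3.035) / 3
R_bar = 9.265 / 3 = 3.0883333
sigma_hat = R_bar / d2 = 3.0883333 / 2.704 = 1.1421

1.1421


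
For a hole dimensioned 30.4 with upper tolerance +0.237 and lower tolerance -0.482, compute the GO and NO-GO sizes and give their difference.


GO = nominal - lower_tol (smallest hole = maximum material condition)
GO = 30.4 - 0.482 = 29.918
NO-GO = nominal + upper_tol (largest hole = least material condition)
NO-GO = 30.4 + 0.237 = 30.637
spread = NO-GO - GO = 30.637 - 29.918 = 0.7190

0.7190


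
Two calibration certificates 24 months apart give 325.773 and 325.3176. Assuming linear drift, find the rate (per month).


rate = (v2 - v1) / months
= (325.3176 - 325.773) / 24
= -0.4554 / 24
= -0.0190

-0.0190


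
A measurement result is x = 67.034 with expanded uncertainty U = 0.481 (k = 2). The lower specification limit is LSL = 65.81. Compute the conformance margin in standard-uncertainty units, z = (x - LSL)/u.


u = U / k = 0.481 / 2 = 0.2405
margin = |LSL - x| = |65.81 - 67.034| = 1.224
z = margin / u = 1.224 / 0.2405
z = 5.0894

5.0894


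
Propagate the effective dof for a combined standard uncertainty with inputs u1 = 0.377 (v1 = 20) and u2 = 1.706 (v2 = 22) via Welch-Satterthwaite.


uc = sqrt(u1^2 + u2^2) = sqrt(0.377^2 + 1.706^2) = 1.7471591
v_eff = uc^4 / (u1^4/v1 + u2^4/v2)
= 1.7471591^4 / (0.377^4/20 + 1.706^4/22)
= 9.3181526 / 0.38603902
v_eff = 24.1379

24.1379


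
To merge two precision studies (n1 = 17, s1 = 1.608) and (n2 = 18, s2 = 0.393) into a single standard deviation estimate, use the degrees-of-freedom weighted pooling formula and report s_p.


s_p = sqrt(((n1-1)*s1^2 + (n2-1)*s2^2) / (n1+n2-2))
numerator = (17-1)*1.608^2 + (18-1)*0.393^2 = 41.370624 + 2.625633 = 43.996257
denominator = 17 + 18 - 2 = 33
s_p^2 = 43.996257 / 33 = 1.3332199
s_p = sqrt(1.3332199) = 1.1547

1.1547


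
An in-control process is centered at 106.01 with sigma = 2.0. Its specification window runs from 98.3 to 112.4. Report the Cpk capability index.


Cpu = (USL - mean) / (3*sigma) = (112.4 - 106.01) / (3*2.0) = 1.0650
Cpl = (mean - LSL) / (3*sigma) = (106.01 - 98.3) / (3*2.0) = 1.2850
Cpk = min(Cpu, Cpl) = 1.0650

1.0650


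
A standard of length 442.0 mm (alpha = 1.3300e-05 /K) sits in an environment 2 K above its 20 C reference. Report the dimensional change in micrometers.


dL = L * alpha * dT
= 442.0 * 1.3300e-05 * 2
= 0.0117572 mm
dL_um = 0.0117572 * 1000 = 11.7572 um

11.7572


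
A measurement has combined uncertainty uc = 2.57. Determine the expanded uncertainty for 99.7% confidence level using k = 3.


U = k * uc
U = 3 * 2.57
U = 7.7100

7.7100


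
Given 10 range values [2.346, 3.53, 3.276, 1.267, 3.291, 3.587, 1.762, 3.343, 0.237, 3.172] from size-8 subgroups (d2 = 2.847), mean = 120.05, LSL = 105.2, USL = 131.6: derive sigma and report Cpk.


R_bar = (2.346 + 3.53 + 3.276 + 1.267 + 3.291 + 3.587 + 1.762 + 3.343 + 0.237 + 3.172) / 10 = 2.5811
sigma = R_bar / d2 = 2.5811 / 2.847 = 0.90660344
Cp = (USL - LSL)/(6*sigma) = (131.6 - 105.2)/(6*0.90660344) = 4.8533
Cpu = (131.6 - 120.05)/(3*0.90660344) = 4.2466
Cpl = (120.05 - 105.2)/(3*0.90660344) = 5.4599
Cpk = min(Cpu, Cpl) = 4.2466

4.2466


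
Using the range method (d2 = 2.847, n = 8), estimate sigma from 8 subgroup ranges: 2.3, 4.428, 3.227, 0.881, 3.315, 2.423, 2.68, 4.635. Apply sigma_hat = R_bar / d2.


R_bar = (2.3 + 4.428 + 3.227 + 0.881 + 3.315 + 2.423 + 2.68 + 4.635) / 8
R_bar = 23.889 / 8 = 2.986125
sigma_hat = R_bar / d2 = 2.986125 / 2.847 = 1.0489

1.0489


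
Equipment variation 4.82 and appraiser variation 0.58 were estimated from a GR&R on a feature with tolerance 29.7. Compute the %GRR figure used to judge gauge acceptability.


GRR = sqrt(EV^2 + AV^2) = sqrt(4.82^2 + 0.58^2) = 4.8547708
%GRR = GRR / tol * 100 = 4.8547708 / 29.7 * 100
%GRR = 16.3460

16.3460


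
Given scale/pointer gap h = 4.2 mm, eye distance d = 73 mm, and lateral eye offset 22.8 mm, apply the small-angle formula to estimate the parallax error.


error = h * offset / d
= 4.2 * 22.8 / 73
= 1.3118

1.3118


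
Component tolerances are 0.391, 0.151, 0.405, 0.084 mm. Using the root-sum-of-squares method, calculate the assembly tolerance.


RSS = sqrt(0.391^2 + 0.151^2 + 0.405^2 + 0.084^2)
= sqrt(0.346763)
= 0.5889

0.5889


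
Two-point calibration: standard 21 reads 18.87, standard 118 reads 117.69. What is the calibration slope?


slope = (y2 - y1) / (x2 - x1)
= (117.69 - 18.87) / (118 - 21)
= 98.8200 / 97
= 1.0188

1.0188


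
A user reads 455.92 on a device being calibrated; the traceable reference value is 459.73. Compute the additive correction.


Correction = standard - reading
= 459.73 - 455.92
= 3.8100

3.8100


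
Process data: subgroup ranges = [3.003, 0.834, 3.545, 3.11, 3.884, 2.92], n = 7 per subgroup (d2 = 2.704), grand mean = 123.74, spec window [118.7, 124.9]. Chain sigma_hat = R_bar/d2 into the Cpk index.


R_bar = (3.003 + 0.834 + 3.545 + 3.11 + 3.884 + 2.92) / 6 = 2.8826667
sigma = R_bar / d2 = 2.8826667 / 2.704 = 1.066075
Cp = (USL - LSL)/(6*sigma) = (124.9 - 118.7)/(6*1.066075) = 0.9693
Cpu = (124.9 - 123.74)/(3*1.066075) = 0.3627
Cpl = (123.74 - 118.7)/(3*1.066075) = 1.5759
Cpk = min(Cpu, Cpl) = 0.3627

0.3627


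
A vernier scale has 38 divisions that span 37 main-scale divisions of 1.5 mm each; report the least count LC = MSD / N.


LC = MSD / n_div
= 1.5 / 38
= 0.0395

0.0395


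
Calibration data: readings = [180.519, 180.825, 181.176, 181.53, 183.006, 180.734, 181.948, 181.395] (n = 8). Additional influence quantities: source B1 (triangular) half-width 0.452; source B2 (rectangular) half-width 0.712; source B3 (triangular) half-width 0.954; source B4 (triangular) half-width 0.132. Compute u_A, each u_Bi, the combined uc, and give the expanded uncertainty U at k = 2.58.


mean = (180.519 + 180.825 + 181.176 + 181.53 + 183.006 + 180.734 + 181.948 + 181.395) / 8 = 181.391625
s = sqrt(sum((x - mean)^2)/(n-1)) = 0.8014649
u_A = s / sqrt(n) = 0.8014649 / sqrt(8) = 0.28336063
u_B1 = 0.452 / sqrt(6) = 0.18452823
u_B2 = 0.712 / sqrt(3) = 0.41107339
u_B3 = 0.954 / sqrt(6) = 0.38946887
u_B4 = 0.132 / sqrt(6) = 0.053888774
uc = sqrt(0.28336063^2 + 0.18452823^2 + 0.41107339^2 + 0.38946887^2 + 0.053888774^2) = 0.66175165
U = k * uc = 2.58 * 0.66175165
U = 1.7073

1.7073


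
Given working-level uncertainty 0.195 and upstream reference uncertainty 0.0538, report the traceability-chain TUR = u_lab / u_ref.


TUR = u_lab / u_ref
= 0.195 / 0.0538
= 3.6245

3.6245


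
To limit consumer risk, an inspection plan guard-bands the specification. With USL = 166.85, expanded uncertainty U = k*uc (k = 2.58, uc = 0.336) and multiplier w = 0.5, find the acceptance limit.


U = k * uc = 2.58 * 0.336 = 0.86688
guard band g = w * U = 0.5 * 0.86688 = 0.43344
AL = USL - g = 166.85 - 0.43344
AL = 166.4166

166.4166


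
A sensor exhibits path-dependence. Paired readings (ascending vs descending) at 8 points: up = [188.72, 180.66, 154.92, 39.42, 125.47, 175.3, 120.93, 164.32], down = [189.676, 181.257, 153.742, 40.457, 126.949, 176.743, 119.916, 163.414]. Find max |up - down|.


|188.72 - 189.676| = 0.9560
|180.66 - 181.257| = 0.5970
|154.92 - 153.742| = 1.1780
|39.42 - 40.457| = 1.0370
|125.47 - 126.949| = 1.4790
|175.3 - 176.743| = 1.4430
|120.93 - 119.916| = 1.0140
|164.32 - 163.414| = 0.9060
hysteresis = max(diffs) = 1.4790

1.4790


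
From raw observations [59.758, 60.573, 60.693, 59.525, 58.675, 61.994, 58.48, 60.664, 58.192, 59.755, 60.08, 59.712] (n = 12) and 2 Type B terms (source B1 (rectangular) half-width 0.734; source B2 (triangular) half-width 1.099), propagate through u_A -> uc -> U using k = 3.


mean = (59.758 + 60.573 + 60.693 + 59.525 + 58.675 + 61.994 + 58.48 + 60.664 + 58.192 + 59.755 + 60.08 + 59.712) / 12 = 59.84175
s = sqrt(sum((x - mean)^2)/(n-1)) = 1.0742202
u_A = s / sqrt(n) = 1.0742202 / sqrt(12) = 0.31010066
u_B1 = 0.734 / sqrt(3) = 0.4237751
u_B2 = 1.099 / sqrt(6) = 0.44866487
uc = sqrt(0.31010066^2 + 0.4237751^2 + 0.44866487^2) = 0.69068656
U = k * uc = 3 * 0.69068656
U = 2.0721

2.0721


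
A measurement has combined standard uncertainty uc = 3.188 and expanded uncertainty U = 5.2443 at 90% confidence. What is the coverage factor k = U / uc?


k = U / uc
k = 5.2443 / 3.188
k = 1.645

1.645


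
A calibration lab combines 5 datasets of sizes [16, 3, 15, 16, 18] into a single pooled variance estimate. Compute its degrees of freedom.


nu = sum_i (n_i - 1)
nu = ((16 - 1) + (3 - 1) + (15 - 1) + (16 - 1) + (18 - 1))
nu = 15 + 2 + 14 + 15 + 17
nu = 63

63


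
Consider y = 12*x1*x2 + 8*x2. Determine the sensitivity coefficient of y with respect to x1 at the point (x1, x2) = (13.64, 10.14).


y = 12*x1*x2 + 8*x2
dy/dx1 = 12*x2
Evaluate at x2 = 10.14: c1 = 12 * 10.14
c1 = 121.6800

121.6800


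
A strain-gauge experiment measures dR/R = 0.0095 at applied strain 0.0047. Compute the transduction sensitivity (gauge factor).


GF = (dR/R) / epsilon
= 0.0095 / 0.0047
= 2.0213

2.0213


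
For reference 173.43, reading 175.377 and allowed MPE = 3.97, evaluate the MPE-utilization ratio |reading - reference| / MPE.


e = indication - reference = 175.377 - 173.43 = 1.9470
|e| = 1.9470
ratio = |e| / MPE = 1.9470 / 3.97
ratio = 0.4904

0.4904


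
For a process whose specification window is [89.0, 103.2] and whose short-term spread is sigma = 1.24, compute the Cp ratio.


Cp = (USL - LSL) / (6 * sigma)
= (103.2 - 89.0) / (6 * 1.24)
= 14.2000 / 7.4400
= 1.9086

1.9086


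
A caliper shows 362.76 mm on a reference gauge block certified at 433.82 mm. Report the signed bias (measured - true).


Systematic error = measured - true
= 362.76 - 433.82
= -71.0600

-71.0600


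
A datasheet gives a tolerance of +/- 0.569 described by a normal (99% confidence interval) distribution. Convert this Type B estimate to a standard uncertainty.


u_B = half_width / 2.576
u_B = 0.569 / 2.576
u_B = 0.2209

0.2209


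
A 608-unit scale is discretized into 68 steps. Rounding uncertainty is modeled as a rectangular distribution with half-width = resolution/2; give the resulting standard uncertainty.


resolution = range / divisions
resolution = 608 / 68 = 8.9411765
u_res = resolution / (2*sqrt(3))
u_res = 8.9411765 / 3.4641016
u_res = 2.5811

2.5811


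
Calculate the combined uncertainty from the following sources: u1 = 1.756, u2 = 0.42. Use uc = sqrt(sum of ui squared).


uc = sqrt(1.756^2 + 0.42^2)
uc = sqrt(3.259936)
uc = 1.8055

1.8055


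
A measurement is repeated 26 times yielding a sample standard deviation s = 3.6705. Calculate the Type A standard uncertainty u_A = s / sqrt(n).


u_A = s / sqrt(n)
u_A = 3.6705 / sqrt(26)
u_A = 3.6705 / 5.0990195
u_A = 0.7198

0.7198


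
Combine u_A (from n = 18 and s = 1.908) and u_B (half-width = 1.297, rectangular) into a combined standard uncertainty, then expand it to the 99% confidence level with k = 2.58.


u_A = s / sqrt(n) = 1.908 / sqrt(18) = 0.44971991
u_B = half_width / sqrt(3) = 1.297 / sqrt(3) = 0.7488233
uc = sqrt(u_A^2 + u_B^2) = sqrt(0.44971991^2 + 0.7488233^2) = 0.87348974
U = k * uc = 2.58 * 0.87348974
U = 2.2536

2.2536


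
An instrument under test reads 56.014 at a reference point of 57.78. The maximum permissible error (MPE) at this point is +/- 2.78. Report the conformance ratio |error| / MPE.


e = indication - reference = 56.014 - 57.78 = -1.7660
|e| = 1.7660
ratio = |e| / MPE = 1.7660 / 2.78
ratio = 0.6353

0.6353


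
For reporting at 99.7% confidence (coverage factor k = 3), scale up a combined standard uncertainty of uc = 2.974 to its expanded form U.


U = k * uc
U = 3 * 2.974
U = 8.9220

8.9220


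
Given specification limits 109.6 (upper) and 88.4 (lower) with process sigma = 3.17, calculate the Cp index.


Cp = (USL - LSL) / (6 * sigma)
= (109.6 - 88.4) / (6 * 3.17)
= 21.2000 / 19.0200
= 1.1146

1.1146


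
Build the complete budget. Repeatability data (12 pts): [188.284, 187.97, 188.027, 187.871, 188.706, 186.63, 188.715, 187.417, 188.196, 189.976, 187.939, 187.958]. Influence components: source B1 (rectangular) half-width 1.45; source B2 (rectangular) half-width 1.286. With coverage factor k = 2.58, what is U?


mean = (188.284 + 187.97 + 188.027 + 187.871 + 188.706 + 186.63 + 188.715 + 187.417 + 188.196 + 189.976 + 187.939 + 187.958) / 12 = 188.14075
s = sqrt(sum((x - mean)^2)/(n-1)) = 0.79977987
u_A = s / sqrt(n) = 0.79977987 / sqrt(12) = 0.23087656
u_B1 = 1.45 / sqrt(3) = 0.83715789
u_B2 = 1.286 / sqrt(3) = 0.74247245
uc = sqrt(0.23087656^2 + 0.83715789^2 + 0.74247245^2) = 1.1425422
U = k * uc = 2.58 * 1.1425422
U = 2.9478

2.9478


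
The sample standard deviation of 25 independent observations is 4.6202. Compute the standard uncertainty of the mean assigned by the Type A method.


u_A = s / sqrt(n)
u_A = 4.6202 / sqrt(25)
u_A = 4.6202 / 5
u_A = 0.9240

0.9240


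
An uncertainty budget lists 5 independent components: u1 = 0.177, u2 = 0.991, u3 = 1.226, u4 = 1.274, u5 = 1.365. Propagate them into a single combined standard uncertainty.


uc = sqrt(0.177^2 + 0.991^2 + 1.226^2 + 1.274^2 + 1.365^2)
uc = sqrt(6.002787)
uc = 2.4501

2.4501


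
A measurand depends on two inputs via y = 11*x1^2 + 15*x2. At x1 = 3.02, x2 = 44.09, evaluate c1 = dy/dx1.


y = 11*x1^2 + 15*x2
dy/dx1 = 2*11*x1
Evaluate at x1 = 3.02: c1 = 22 * 3.02
c1 = 66.4400

66.4400


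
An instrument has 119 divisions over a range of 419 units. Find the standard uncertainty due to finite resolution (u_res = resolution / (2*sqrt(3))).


resolution = range / divisions
resolution = 419 / 119 = 3.5210084
u_res = resolution / (2*sqrt(3))
u_res = 3.5210084 / 3.4641016
u_res = 1.0164

1.0164


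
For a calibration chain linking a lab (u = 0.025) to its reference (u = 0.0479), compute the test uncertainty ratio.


TUR = u_lab / u_ref
= 0.025 / 0.0479
= 0.5219

0.5219


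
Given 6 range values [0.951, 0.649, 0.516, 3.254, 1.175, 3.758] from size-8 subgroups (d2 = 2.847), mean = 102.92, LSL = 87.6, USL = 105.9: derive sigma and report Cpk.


R_bar = (0.951 + 0.649 + 0.516 + 3.254 + 1.175 + 3.758) / 6 = 1.7171667
sigma = R_bar / d2 = 1.7171667 / 2.847 = 0.60314953
Cp = (USL - LSL)/(6*sigma) = (105.9 - 87.6)/(6*0.60314953) = 5.0568
Cpu = (105.9 - 102.92)/(3*0.60314953) = 1.6469
Cpl = (102.92 - 87.6)/(3*0.60314953) = 8.4667
Cpk = min(Cpu, Cpl) = 1.6469

1.6469


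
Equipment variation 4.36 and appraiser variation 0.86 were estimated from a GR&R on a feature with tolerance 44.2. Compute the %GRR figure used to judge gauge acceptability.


GRR = sqrt(EV^2 + AV^2) = sqrt(4.36^2 + 0.86^2) = 4.4440072
%GRR = GRR / tol * 100 = 4.4440072 / 44.2 * 100
%GRR = 10.0543

10.0543


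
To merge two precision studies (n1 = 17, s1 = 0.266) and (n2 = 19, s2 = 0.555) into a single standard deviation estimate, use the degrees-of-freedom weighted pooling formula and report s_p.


s_p = sqrt(((n1-1)*s1^2 + (n2-1)*s2^2) / (n1+n2-2))
numerator = (17-1)*0.266^2 + (19-1)*0.555^2 = 1.132096 + 5.54445 = 6.676546
denominator = 17 + 19 - 2 = 34
s_p^2 = 6.676546 / 34 = 0.196369
s_p = sqrt(0.196369) = 0.4431

0.4431


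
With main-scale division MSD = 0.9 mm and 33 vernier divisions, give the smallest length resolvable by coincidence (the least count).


LC = MSD / n_div
= 0.9 / 33
= 0.0273

0.0273


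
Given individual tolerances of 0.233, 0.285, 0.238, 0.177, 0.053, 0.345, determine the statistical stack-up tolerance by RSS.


RSS = sqrt(0.233^2 + 0.285^2 + 0.238^2 + 0.177^2 + 0.053^2 + 0.345^2)
= sqrt(0.345321)
= 0.5876

0.5876


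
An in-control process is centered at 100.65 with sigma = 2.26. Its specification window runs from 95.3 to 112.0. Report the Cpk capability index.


Cpu = (USL - mean) / (3*sigma) = (112.0 - 100.65) / (3*2.26) = 1.6740
Cpl = (mean - LSL) / (3*sigma) = (100.65 - 95.3) / (3*2.26) = 0.7891
Cpk = min(Cpu, Cpl) = 0.7891

0.7891


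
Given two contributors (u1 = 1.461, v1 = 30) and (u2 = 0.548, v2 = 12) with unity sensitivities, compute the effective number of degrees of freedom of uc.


uc = sqrt(u1^2 + u2^2) = sqrt(1.461^2 + 0.548^2) = 1.5603926
v_eff = uc^4 / (u1^4/v1 + u2^4/v2)
= 1.5603926^4 / (1.461^4/30 + 0.548^4/12)
= 5.9283731 / 0.15938787
v_eff = 37.1946

37.1946


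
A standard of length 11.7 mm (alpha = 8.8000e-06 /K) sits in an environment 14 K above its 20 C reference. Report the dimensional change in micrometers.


dL = L * alpha * dT
= 11.7 * 8.8000e-06 * 14
= 0.0014414 mm
dL_um = 0.0014414 * 1000 = 1.4414 um

1.4414


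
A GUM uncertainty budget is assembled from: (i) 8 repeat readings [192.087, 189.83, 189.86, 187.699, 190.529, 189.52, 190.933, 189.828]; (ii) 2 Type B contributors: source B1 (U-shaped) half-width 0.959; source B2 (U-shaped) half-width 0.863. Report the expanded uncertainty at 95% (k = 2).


mean = (192.087 + 189.83 + 189.86 + 187.699 + 190.529 + 189.52 + 190.933 + 189.828) / 8 = 190.03575
s = sqrt(sum((x - mean)^2)/(n-1)) = 1.2591811
u_A = s / sqrt(n) = 1.2591811 / sqrt(8) = 0.44518775
u_B1 = 0.959 / sqrt(2) = 0.6781154
u_B2 = 0.863 / sqrt(2) = 0.61023315
uc = sqrt(0.44518775^2 + 0.6781154^2 + 0.61023315^2) = 1.0150946
U = k * uc = 2 * 1.0150946
U = 2.0302

2.0302


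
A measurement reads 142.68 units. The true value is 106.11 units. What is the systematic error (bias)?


Systematic error = measured - true
= 142.68 - 106.11
= 36.5700

36.5700


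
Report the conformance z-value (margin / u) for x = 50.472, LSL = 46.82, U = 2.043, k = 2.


u = U / k = 2.043 / 2 = 1.0215
margin = |LSL - x| = |46.82 - 50.472| = 3.652
z = margin / u = 3.652 / 1.0215
z = 3.5751

3.5751


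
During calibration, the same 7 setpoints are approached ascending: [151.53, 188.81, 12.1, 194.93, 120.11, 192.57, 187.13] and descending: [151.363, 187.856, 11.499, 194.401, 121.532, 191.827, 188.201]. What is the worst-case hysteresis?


|151.53 - 151.363| = 0.1670
|188.81 - 187.856| = 0.9540
|12.1 - 11.499| = 0.6010
|194.93 - 194.401| = 0.5290
|120.11 - 121.532| = 1.4220
|192.57 - 191.827| = 0.7430
|187.13 - 188.201| = 1.0710
hysteresis = max(diffs) = 1.4220

1.4220


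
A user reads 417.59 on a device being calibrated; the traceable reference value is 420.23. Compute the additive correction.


Correction = standard - reading
= 420.23 - 417.59
= 2.6400

2.6400


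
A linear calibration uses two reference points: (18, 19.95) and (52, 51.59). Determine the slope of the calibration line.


slope = (y2 - y1) / (x2 - x1)
= (51.59 - 19.95) / (52 - 18)
= 31.6400 / 34
= 0.9306

0.9306


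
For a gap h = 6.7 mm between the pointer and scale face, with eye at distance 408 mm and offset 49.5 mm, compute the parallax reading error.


error = h * offset / d
= 6.7 * 49.5 / 408
= 0.8129

0.8129


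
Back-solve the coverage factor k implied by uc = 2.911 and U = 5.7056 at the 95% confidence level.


k = U / uc
k = 5.7056 / 2.911
k = 1.96

1.96


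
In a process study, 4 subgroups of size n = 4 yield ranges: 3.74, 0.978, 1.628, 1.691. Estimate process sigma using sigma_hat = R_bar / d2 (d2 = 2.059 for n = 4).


R_bar = (3.74 + 0.978 + 1.628 + 1.691) / 4
R_bar = 8.037 / 4 = 2.00925
sigma_hat = R_bar / d2 = 2.00925 / 2.059 = 0.9758

0.9758


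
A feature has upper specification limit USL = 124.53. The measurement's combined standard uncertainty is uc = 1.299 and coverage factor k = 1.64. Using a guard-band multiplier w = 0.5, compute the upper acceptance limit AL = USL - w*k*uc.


U = k * uc = 1.64 * 1.299 = 2.13036
guard band g = w * U = 0.5 * 2.13036 = 1.06518
AL = USL - g = 124.53 - 1.06518
AL = 123.4648

123.4648


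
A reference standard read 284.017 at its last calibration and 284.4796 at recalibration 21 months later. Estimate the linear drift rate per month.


rate = (v2 - v1) / months
= (284.4796 - 284.017) / 21
= 0.4626 / 21
= 0.0220

0.0220


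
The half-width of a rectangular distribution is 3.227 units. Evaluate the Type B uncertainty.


u_B = half_width / sqrt(3)
u_B = 3.227 / 1.7320508
u_B = 1.8631

1.8631


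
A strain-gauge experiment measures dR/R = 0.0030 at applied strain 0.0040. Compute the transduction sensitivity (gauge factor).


GF = (dR/R) / epsilon
= 0.0030 / 0.0040
= 0.7500

0.7500


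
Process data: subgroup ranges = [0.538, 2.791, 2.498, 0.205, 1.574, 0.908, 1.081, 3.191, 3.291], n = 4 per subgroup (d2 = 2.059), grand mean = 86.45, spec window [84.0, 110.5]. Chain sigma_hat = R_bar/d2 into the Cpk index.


R_bar = (0.538 + 2.791 + 2.498 + 0.205 + 1.574 + 0.908 + 1.081 + 3.191 + 3.291) / 9 = 1.7863333
sigma = R_bar / d2 = 1.7863333 / 2.059 = 0.86757324
Cp = (USL - LSL)/(6*sigma) = (110.5 - 84.0)/(6*0.86757324) = 5.0908
Cpu = (110.5 - 86.45)/(3*0.86757324) = 9.2403
Cpl = (86.45 - 84.0)/(3*0.86757324) = 0.9413
Cpk = min(Cpu, Cpl) = 0.9413

0.9413


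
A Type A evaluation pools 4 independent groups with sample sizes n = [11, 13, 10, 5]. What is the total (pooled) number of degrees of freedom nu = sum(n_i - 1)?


nu = sum_i (n_i - 1)
nu = ((11 - 1) + (13 - 1) + (10 - 1) + (5 - 1))
nu = 10 + 12 + 9 + 4
nu = 35

35


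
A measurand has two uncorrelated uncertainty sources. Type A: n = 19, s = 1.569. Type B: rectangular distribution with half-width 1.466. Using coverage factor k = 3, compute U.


u_A = s / sqrt(n) = 1.569 / sqrt(19) = 0.35995329
u_B = half_width / sqrt(3) = 1.466 / sqrt(3) = 0.84639549
uc = sqrt(u_A^2 + u_B^2) = sqrt(0.35995329^2 + 0.84639549^2) = 0.91975632
U = k * uc = 3 * 0.91975632
U = 2.7593

2.7593


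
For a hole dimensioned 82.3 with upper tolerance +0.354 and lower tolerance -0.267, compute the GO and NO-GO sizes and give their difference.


GO = nominal - lower_tol (smallest hole = maximum material condition)
GO = 82.3 - 0.267 = 82.033
NO-GO = nominal + upper_tol (largest hole = least material condition)
NO-GO = 82.3 + 0.354 = 82.654
spread = NO-GO - GO = 82.654 - 82.033 = 0.6210

0.6210


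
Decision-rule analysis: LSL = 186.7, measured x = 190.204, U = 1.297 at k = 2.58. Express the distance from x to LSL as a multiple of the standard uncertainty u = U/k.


u = U / k = 1.297 / 2.58 = 0.50271318
margin = |LSL - x| = |186.7 - 190.204| = 3.504
z = margin / u = 3.504 / 0.50271318
z = 6.9702

6.9702


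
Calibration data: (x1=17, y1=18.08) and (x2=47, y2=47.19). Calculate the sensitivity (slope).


slope = (y2 - y1) / (x2 - x1)
= (47.19 - 18.08) / (47 - 17)
= 29.1100 / 30
= 0.9703

0.9703


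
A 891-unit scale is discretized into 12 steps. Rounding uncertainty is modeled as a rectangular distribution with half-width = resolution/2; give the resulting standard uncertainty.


resolution = range / divisions
resolution = 891 / 12 = 74.25
u_res = resolution / (2*sqrt(3))
u_res = 74.25 / 3.4641016
u_res = 21.4341

21.4341


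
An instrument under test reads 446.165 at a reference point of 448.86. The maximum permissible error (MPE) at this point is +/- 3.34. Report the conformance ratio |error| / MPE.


e = indication - reference = 446.165 - 448.86 = -2.6950
|e| = 2.6950
ratio = |e| / MPE = 2.6950 / 3.34
ratio = 0.8069

0.8069


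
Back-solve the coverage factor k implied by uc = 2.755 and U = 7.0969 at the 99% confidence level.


k = U / uc
k = 7.0969 / 2.755
k = 2.576

2.576


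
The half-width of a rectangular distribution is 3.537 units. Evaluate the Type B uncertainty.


u_B = half_width / sqrt(3)
u_B = 3.537 / 1.7320508
u_B = 2.0421

2.0421


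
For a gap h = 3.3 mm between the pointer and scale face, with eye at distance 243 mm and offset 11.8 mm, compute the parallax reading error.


error = h * offset / d
= 3.3 * 11.8 / 243
= 0.1602

0.1602


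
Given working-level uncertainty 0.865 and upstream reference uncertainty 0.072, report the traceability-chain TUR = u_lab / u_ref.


TUR = u_lab / u_ref
= 0.865 / 0.072
= 12.0139

12.0139


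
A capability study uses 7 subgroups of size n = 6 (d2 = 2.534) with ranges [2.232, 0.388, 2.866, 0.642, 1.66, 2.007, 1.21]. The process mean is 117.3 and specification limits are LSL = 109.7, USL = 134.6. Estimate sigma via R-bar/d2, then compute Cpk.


R_bar = (2.232 + 0.388 + 2.866 + 0.642 + 1.66 + 2.007 + 1.21) / 7 = 1.5721429
sigma = R_bar / d2 = 1.5721429 / 2.534 = 0.62041946
Cp = (USL - LSL)/(6*sigma) = (134.6 - 109.7)/(6*0.62041946) = 6.6890
Cpu = (134.6 - 117.3)/(3*0.62041946) = 9.2948
Cpl = (117.3 - 109.7)/(3*0.62041946) = 4.0833
Cpk = min(Cpu, Cpl) = 4.0833

4.0833


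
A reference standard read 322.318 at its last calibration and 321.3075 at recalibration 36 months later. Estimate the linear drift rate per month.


rate = (v2 - v1) / months
= (321.3075 - 322.318) / 36
= -1.0105 / 36
= -0.0281

-0.0281


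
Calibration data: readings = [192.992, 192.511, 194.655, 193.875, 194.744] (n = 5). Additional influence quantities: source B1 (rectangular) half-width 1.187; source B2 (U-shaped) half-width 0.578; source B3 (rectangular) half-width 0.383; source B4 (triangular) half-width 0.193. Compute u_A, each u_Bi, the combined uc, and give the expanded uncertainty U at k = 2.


mean = (192.992 + 192.511 + 194.655 + 193.875 + 194.744) / 5 = 193.7554
s = sqrt(sum((x - mean)^2)/(n-1)) = 0.99149196
u_A = s / sqrt(n) = 0.99149196 / sqrt(5) = 0.44340868
u_B1 = 1.187 / sqrt(3) = 0.68531477
u_B2 = 0.578 / sqrt(2) = 0.40870772
u_B3 = 0.383 / sqrt(3) = 0.22112515
u_B4 = 0.193 / sqrt(6) = 0.07879192
uc = sqrt(0.44340868^2 + 0.68531477^2 + 0.40870772^2 + 0.22112515^2 + 0.07879192^2) = 0.94255721
U = k * uc = 2 * 0.94255721
U = 1.8851

1.8851
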